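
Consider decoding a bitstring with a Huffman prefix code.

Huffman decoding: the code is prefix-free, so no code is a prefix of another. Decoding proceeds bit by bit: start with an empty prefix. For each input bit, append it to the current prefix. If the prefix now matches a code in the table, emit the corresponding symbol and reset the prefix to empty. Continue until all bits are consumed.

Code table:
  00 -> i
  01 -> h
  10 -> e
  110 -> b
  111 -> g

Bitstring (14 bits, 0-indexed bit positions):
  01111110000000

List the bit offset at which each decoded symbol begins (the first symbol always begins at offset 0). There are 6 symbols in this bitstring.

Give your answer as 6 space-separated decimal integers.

Bit 0: prefix='0' (no match yet)
Bit 1: prefix='01' -> emit 'h', reset
Bit 2: prefix='1' (no match yet)
Bit 3: prefix='11' (no match yet)
Bit 4: prefix='111' -> emit 'g', reset
Bit 5: prefix='1' (no match yet)
Bit 6: prefix='11' (no match yet)
Bit 7: prefix='110' -> emit 'b', reset
Bit 8: prefix='0' (no match yet)
Bit 9: prefix='00' -> emit 'i', reset
Bit 10: prefix='0' (no match yet)
Bit 11: prefix='00' -> emit 'i', reset
Bit 12: prefix='0' (no match yet)
Bit 13: prefix='00' -> emit 'i', reset

Answer: 0 2 5 8 10 12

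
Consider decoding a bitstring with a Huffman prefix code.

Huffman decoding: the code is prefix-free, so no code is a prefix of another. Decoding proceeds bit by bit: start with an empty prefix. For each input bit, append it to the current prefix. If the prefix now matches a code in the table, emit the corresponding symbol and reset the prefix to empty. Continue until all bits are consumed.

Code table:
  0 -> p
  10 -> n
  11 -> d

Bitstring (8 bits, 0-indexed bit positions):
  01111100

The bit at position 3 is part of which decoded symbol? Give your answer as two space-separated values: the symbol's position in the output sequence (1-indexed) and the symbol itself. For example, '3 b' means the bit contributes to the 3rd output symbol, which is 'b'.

Answer: 3 d

Derivation:
Bit 0: prefix='0' -> emit 'p', reset
Bit 1: prefix='1' (no match yet)
Bit 2: prefix='11' -> emit 'd', reset
Bit 3: prefix='1' (no match yet)
Bit 4: prefix='11' -> emit 'd', reset
Bit 5: prefix='1' (no match yet)
Bit 6: prefix='10' -> emit 'n', reset
Bit 7: prefix='0' -> emit 'p', reset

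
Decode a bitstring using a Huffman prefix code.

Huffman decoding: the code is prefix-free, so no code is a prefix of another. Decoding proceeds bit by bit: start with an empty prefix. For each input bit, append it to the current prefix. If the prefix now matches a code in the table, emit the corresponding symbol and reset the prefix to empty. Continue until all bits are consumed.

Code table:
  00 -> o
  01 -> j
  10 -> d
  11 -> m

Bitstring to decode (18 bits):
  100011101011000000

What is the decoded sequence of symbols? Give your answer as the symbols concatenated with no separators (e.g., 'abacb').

Bit 0: prefix='1' (no match yet)
Bit 1: prefix='10' -> emit 'd', reset
Bit 2: prefix='0' (no match yet)
Bit 3: prefix='00' -> emit 'o', reset
Bit 4: prefix='1' (no match yet)
Bit 5: prefix='11' -> emit 'm', reset
Bit 6: prefix='1' (no match yet)
Bit 7: prefix='10' -> emit 'd', reset
Bit 8: prefix='1' (no match yet)
Bit 9: prefix='10' -> emit 'd', reset
Bit 10: prefix='1' (no match yet)
Bit 11: prefix='11' -> emit 'm', reset
Bit 12: prefix='0' (no match yet)
Bit 13: prefix='00' -> emit 'o', reset
Bit 14: prefix='0' (no match yet)
Bit 15: prefix='00' -> emit 'o', reset
Bit 16: prefix='0' (no match yet)
Bit 17: prefix='00' -> emit 'o', reset

Answer: domddmooo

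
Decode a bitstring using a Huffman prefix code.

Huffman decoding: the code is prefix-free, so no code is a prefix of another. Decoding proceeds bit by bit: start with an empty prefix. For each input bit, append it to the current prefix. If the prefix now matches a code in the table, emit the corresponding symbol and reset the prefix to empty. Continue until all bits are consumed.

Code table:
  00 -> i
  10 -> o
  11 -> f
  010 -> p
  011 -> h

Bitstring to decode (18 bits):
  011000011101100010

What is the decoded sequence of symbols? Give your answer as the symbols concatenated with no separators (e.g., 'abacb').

Bit 0: prefix='0' (no match yet)
Bit 1: prefix='01' (no match yet)
Bit 2: prefix='011' -> emit 'h', reset
Bit 3: prefix='0' (no match yet)
Bit 4: prefix='00' -> emit 'i', reset
Bit 5: prefix='0' (no match yet)
Bit 6: prefix='00' -> emit 'i', reset
Bit 7: prefix='1' (no match yet)
Bit 8: prefix='11' -> emit 'f', reset
Bit 9: prefix='1' (no match yet)
Bit 10: prefix='10' -> emit 'o', reset
Bit 11: prefix='1' (no match yet)
Bit 12: prefix='11' -> emit 'f', reset
Bit 13: prefix='0' (no match yet)
Bit 14: prefix='00' -> emit 'i', reset
Bit 15: prefix='0' (no match yet)
Bit 16: prefix='01' (no match yet)
Bit 17: prefix='010' -> emit 'p', reset

Answer: hiifofip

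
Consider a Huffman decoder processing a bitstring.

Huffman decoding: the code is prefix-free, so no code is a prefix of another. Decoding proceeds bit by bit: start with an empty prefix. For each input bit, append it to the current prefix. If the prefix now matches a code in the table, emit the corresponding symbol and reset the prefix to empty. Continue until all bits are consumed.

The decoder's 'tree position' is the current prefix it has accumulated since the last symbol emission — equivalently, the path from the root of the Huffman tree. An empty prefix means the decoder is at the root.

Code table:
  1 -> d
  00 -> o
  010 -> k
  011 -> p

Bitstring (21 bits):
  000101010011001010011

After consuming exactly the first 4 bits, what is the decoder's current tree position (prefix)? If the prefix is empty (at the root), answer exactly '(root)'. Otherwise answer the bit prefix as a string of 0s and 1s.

Bit 0: prefix='0' (no match yet)
Bit 1: prefix='00' -> emit 'o', reset
Bit 2: prefix='0' (no match yet)
Bit 3: prefix='01' (no match yet)

Answer: 01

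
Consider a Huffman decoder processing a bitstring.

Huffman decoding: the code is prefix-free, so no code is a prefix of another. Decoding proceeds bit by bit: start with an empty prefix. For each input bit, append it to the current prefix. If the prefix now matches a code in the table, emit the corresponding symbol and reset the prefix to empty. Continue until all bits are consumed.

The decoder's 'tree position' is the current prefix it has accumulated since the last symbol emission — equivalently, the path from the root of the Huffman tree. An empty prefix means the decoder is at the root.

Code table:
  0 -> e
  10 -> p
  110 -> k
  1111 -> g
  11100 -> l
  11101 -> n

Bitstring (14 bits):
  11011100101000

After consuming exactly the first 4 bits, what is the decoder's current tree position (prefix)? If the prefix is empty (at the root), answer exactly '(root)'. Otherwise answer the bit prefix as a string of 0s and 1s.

Answer: 1

Derivation:
Bit 0: prefix='1' (no match yet)
Bit 1: prefix='11' (no match yet)
Bit 2: prefix='110' -> emit 'k', reset
Bit 3: prefix='1' (no match yet)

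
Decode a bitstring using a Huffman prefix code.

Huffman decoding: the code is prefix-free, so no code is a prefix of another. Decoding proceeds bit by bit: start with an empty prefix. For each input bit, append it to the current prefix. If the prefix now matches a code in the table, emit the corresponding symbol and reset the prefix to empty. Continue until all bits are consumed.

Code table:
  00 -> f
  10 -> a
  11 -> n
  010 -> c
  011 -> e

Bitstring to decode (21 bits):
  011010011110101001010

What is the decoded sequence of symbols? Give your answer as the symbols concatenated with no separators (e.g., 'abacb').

Answer: ecencaca

Derivation:
Bit 0: prefix='0' (no match yet)
Bit 1: prefix='01' (no match yet)
Bit 2: prefix='011' -> emit 'e', reset
Bit 3: prefix='0' (no match yet)
Bit 4: prefix='01' (no match yet)
Bit 5: prefix='010' -> emit 'c', reset
Bit 6: prefix='0' (no match yet)
Bit 7: prefix='01' (no match yet)
Bit 8: prefix='011' -> emit 'e', reset
Bit 9: prefix='1' (no match yet)
Bit 10: prefix='11' -> emit 'n', reset
Bit 11: prefix='0' (no match yet)
Bit 12: prefix='01' (no match yet)
Bit 13: prefix='010' -> emit 'c', reset
Bit 14: prefix='1' (no match yet)
Bit 15: prefix='10' -> emit 'a', reset
Bit 16: prefix='0' (no match yet)
Bit 17: prefix='01' (no match yet)
Bit 18: prefix='010' -> emit 'c', reset
Bit 19: prefix='1' (no match yet)
Bit 20: prefix='10' -> emit 'a', reset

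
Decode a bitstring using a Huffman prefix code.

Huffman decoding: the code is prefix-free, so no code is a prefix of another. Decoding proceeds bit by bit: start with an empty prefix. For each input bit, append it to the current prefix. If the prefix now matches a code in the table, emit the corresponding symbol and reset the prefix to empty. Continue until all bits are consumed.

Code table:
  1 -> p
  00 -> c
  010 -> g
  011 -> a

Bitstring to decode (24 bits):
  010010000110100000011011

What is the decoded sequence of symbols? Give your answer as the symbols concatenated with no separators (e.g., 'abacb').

Answer: ggcagccaa

Derivation:
Bit 0: prefix='0' (no match yet)
Bit 1: prefix='01' (no match yet)
Bit 2: prefix='010' -> emit 'g', reset
Bit 3: prefix='0' (no match yet)
Bit 4: prefix='01' (no match yet)
Bit 5: prefix='010' -> emit 'g', reset
Bit 6: prefix='0' (no match yet)
Bit 7: prefix='00' -> emit 'c', reset
Bit 8: prefix='0' (no match yet)
Bit 9: prefix='01' (no match yet)
Bit 10: prefix='011' -> emit 'a', reset
Bit 11: prefix='0' (no match yet)
Bit 12: prefix='01' (no match yet)
Bit 13: prefix='010' -> emit 'g', reset
Bit 14: prefix='0' (no match yet)
Bit 15: prefix='00' -> emit 'c', reset
Bit 16: prefix='0' (no match yet)
Bit 17: prefix='00' -> emit 'c', reset
Bit 18: prefix='0' (no match yet)
Bit 19: prefix='01' (no match yet)
Bit 20: prefix='011' -> emit 'a', reset
Bit 21: prefix='0' (no match yet)
Bit 22: prefix='01' (no match yet)
Bit 23: prefix='011' -> emit 'a', reset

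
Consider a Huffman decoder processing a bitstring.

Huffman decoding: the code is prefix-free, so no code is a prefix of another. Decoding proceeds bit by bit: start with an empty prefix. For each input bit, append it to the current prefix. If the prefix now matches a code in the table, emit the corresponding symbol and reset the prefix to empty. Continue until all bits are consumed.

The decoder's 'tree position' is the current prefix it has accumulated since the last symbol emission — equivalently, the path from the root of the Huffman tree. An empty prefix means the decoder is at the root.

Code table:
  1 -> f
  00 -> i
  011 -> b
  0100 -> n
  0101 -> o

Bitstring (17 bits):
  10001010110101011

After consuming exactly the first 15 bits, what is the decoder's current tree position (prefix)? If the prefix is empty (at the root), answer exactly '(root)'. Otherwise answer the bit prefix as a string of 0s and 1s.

Answer: 0

Derivation:
Bit 0: prefix='1' -> emit 'f', reset
Bit 1: prefix='0' (no match yet)
Bit 2: prefix='00' -> emit 'i', reset
Bit 3: prefix='0' (no match yet)
Bit 4: prefix='01' (no match yet)
Bit 5: prefix='010' (no match yet)
Bit 6: prefix='0101' -> emit 'o', reset
Bit 7: prefix='0' (no match yet)
Bit 8: prefix='01' (no match yet)
Bit 9: prefix='011' -> emit 'b', reset
Bit 10: prefix='0' (no match yet)
Bit 11: prefix='01' (no match yet)
Bit 12: prefix='010' (no match yet)
Bit 13: prefix='0101' -> emit 'o', reset
Bit 14: prefix='0' (no match yet)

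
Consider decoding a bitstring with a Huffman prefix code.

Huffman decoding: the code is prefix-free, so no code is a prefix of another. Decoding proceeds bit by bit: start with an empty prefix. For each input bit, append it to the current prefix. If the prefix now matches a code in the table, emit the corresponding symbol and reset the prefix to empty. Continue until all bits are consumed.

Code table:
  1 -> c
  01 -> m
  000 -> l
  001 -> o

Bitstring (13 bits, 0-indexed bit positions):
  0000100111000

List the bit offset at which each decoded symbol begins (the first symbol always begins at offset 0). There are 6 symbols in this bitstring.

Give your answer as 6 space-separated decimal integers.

Answer: 0 3 5 8 9 10

Derivation:
Bit 0: prefix='0' (no match yet)
Bit 1: prefix='00' (no match yet)
Bit 2: prefix='000' -> emit 'l', reset
Bit 3: prefix='0' (no match yet)
Bit 4: prefix='01' -> emit 'm', reset
Bit 5: prefix='0' (no match yet)
Bit 6: prefix='00' (no match yet)
Bit 7: prefix='001' -> emit 'o', reset
Bit 8: prefix='1' -> emit 'c', reset
Bit 9: prefix='1' -> emit 'c', reset
Bit 10: prefix='0' (no match yet)
Bit 11: prefix='00' (no match yet)
Bit 12: prefix='000' -> emit 'l', reset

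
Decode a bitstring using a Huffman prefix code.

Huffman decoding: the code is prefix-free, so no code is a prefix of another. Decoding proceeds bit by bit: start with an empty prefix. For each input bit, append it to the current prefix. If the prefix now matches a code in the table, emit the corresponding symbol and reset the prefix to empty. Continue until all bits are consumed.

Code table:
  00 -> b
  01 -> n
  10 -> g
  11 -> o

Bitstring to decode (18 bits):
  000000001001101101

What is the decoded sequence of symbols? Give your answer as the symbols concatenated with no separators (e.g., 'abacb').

Bit 0: prefix='0' (no match yet)
Bit 1: prefix='00' -> emit 'b', reset
Bit 2: prefix='0' (no match yet)
Bit 3: prefix='00' -> emit 'b', reset
Bit 4: prefix='0' (no match yet)
Bit 5: prefix='00' -> emit 'b', reset
Bit 6: prefix='0' (no match yet)
Bit 7: prefix='00' -> emit 'b', reset
Bit 8: prefix='1' (no match yet)
Bit 9: prefix='10' -> emit 'g', reset
Bit 10: prefix='0' (no match yet)
Bit 11: prefix='01' -> emit 'n', reset
Bit 12: prefix='1' (no match yet)
Bit 13: prefix='10' -> emit 'g', reset
Bit 14: prefix='1' (no match yet)
Bit 15: prefix='11' -> emit 'o', reset
Bit 16: prefix='0' (no match yet)
Bit 17: prefix='01' -> emit 'n', reset

Answer: bbbbgngon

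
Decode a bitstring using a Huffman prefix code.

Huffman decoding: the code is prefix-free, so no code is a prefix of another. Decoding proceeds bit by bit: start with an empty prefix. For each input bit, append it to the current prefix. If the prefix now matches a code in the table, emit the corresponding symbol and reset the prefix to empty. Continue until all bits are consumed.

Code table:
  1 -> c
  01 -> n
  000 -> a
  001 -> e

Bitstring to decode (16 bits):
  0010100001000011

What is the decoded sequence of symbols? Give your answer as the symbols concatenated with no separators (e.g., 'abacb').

Answer: enananc

Derivation:
Bit 0: prefix='0' (no match yet)
Bit 1: prefix='00' (no match yet)
Bit 2: prefix='001' -> emit 'e', reset
Bit 3: prefix='0' (no match yet)
Bit 4: prefix='01' -> emit 'n', reset
Bit 5: prefix='0' (no match yet)
Bit 6: prefix='00' (no match yet)
Bit 7: prefix='000' -> emit 'a', reset
Bit 8: prefix='0' (no match yet)
Bit 9: prefix='01' -> emit 'n', reset
Bit 10: prefix='0' (no match yet)
Bit 11: prefix='00' (no match yet)
Bit 12: prefix='000' -> emit 'a', reset
Bit 13: prefix='0' (no match yet)
Bit 14: prefix='01' -> emit 'n', reset
Bit 15: prefix='1' -> emit 'c', reset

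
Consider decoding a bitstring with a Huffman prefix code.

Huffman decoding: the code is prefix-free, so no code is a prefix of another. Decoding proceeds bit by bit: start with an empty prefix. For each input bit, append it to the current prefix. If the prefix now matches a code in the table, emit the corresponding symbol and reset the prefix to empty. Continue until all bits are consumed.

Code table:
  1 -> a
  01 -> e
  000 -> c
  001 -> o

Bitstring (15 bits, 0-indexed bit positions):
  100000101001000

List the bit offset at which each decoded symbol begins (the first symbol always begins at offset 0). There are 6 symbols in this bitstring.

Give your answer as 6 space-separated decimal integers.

Bit 0: prefix='1' -> emit 'a', reset
Bit 1: prefix='0' (no match yet)
Bit 2: prefix='00' (no match yet)
Bit 3: prefix='000' -> emit 'c', reset
Bit 4: prefix='0' (no match yet)
Bit 5: prefix='00' (no match yet)
Bit 6: prefix='001' -> emit 'o', reset
Bit 7: prefix='0' (no match yet)
Bit 8: prefix='01' -> emit 'e', reset
Bit 9: prefix='0' (no match yet)
Bit 10: prefix='00' (no match yet)
Bit 11: prefix='001' -> emit 'o', reset
Bit 12: prefix='0' (no match yet)
Bit 13: prefix='00' (no match yet)
Bit 14: prefix='000' -> emit 'c', reset

Answer: 0 1 4 7 9 12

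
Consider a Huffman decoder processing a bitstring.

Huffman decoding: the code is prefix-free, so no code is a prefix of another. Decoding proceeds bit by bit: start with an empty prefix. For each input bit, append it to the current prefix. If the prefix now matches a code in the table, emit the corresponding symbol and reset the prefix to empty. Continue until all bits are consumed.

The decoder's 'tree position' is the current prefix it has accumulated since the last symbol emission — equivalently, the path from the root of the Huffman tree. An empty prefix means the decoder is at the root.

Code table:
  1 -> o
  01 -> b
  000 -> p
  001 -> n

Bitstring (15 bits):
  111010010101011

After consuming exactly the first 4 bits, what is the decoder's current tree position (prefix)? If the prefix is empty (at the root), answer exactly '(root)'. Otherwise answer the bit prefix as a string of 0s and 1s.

Answer: 0

Derivation:
Bit 0: prefix='1' -> emit 'o', reset
Bit 1: prefix='1' -> emit 'o', reset
Bit 2: prefix='1' -> emit 'o', reset
Bit 3: prefix='0' (no match yet)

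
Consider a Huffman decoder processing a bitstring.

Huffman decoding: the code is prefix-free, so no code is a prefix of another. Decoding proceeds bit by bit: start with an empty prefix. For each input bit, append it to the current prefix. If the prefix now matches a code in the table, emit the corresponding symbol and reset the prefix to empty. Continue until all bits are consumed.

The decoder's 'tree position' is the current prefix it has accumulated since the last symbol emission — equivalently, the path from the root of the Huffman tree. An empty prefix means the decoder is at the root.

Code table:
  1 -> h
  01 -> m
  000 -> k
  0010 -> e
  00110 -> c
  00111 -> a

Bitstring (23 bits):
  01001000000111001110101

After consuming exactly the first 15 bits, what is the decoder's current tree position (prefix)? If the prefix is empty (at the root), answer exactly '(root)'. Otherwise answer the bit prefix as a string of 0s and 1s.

Answer: 0

Derivation:
Bit 0: prefix='0' (no match yet)
Bit 1: prefix='01' -> emit 'm', reset
Bit 2: prefix='0' (no match yet)
Bit 3: prefix='00' (no match yet)
Bit 4: prefix='001' (no match yet)
Bit 5: prefix='0010' -> emit 'e', reset
Bit 6: prefix='0' (no match yet)
Bit 7: prefix='00' (no match yet)
Bit 8: prefix='000' -> emit 'k', reset
Bit 9: prefix='0' (no match yet)
Bit 10: prefix='00' (no match yet)
Bit 11: prefix='001' (no match yet)
Bit 12: prefix='0011' (no match yet)
Bit 13: prefix='00111' -> emit 'a', reset
Bit 14: prefix='0' (no match yet)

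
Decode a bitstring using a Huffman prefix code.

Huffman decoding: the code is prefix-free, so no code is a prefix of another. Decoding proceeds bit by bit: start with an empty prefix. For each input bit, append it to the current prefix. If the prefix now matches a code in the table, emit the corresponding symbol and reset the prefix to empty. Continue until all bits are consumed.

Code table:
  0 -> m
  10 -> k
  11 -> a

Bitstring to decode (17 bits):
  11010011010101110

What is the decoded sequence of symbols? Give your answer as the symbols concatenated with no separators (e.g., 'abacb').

Answer: amkmamkkak

Derivation:
Bit 0: prefix='1' (no match yet)
Bit 1: prefix='11' -> emit 'a', reset
Bit 2: prefix='0' -> emit 'm', reset
Bit 3: prefix='1' (no match yet)
Bit 4: prefix='10' -> emit 'k', reset
Bit 5: prefix='0' -> emit 'm', reset
Bit 6: prefix='1' (no match yet)
Bit 7: prefix='11' -> emit 'a', reset
Bit 8: prefix='0' -> emit 'm', reset
Bit 9: prefix='1' (no match yet)
Bit 10: prefix='10' -> emit 'k', reset
Bit 11: prefix='1' (no match yet)
Bit 12: prefix='10' -> emit 'k', reset
Bit 13: prefix='1' (no match yet)
Bit 14: prefix='11' -> emit 'a', reset
Bit 15: prefix='1' (no match yet)
Bit 16: prefix='10' -> emit 'k', reset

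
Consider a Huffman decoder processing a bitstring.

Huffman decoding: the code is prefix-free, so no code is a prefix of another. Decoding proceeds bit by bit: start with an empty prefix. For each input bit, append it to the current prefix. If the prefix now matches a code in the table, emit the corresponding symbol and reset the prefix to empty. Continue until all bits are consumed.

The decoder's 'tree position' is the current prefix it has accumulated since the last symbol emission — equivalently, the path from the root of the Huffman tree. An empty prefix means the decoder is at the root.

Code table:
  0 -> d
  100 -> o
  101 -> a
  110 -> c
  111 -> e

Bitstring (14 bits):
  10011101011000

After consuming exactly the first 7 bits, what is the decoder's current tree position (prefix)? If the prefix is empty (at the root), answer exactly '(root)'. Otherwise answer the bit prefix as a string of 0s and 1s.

Bit 0: prefix='1' (no match yet)
Bit 1: prefix='10' (no match yet)
Bit 2: prefix='100' -> emit 'o', reset
Bit 3: prefix='1' (no match yet)
Bit 4: prefix='11' (no match yet)
Bit 5: prefix='111' -> emit 'e', reset
Bit 6: prefix='0' -> emit 'd', reset

Answer: (root)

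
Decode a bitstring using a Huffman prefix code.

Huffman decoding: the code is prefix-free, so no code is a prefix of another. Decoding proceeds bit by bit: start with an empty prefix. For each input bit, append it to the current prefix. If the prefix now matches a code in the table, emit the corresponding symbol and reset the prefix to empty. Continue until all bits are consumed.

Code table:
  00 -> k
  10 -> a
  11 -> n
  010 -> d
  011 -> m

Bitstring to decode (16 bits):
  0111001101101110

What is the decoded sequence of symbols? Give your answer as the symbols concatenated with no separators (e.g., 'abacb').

Bit 0: prefix='0' (no match yet)
Bit 1: prefix='01' (no match yet)
Bit 2: prefix='011' -> emit 'm', reset
Bit 3: prefix='1' (no match yet)
Bit 4: prefix='10' -> emit 'a', reset
Bit 5: prefix='0' (no match yet)
Bit 6: prefix='01' (no match yet)
Bit 7: prefix='011' -> emit 'm', reset
Bit 8: prefix='0' (no match yet)
Bit 9: prefix='01' (no match yet)
Bit 10: prefix='011' -> emit 'm', reset
Bit 11: prefix='0' (no match yet)
Bit 12: prefix='01' (no match yet)
Bit 13: prefix='011' -> emit 'm', reset
Bit 14: prefix='1' (no match yet)
Bit 15: prefix='10' -> emit 'a', reset

Answer: mammma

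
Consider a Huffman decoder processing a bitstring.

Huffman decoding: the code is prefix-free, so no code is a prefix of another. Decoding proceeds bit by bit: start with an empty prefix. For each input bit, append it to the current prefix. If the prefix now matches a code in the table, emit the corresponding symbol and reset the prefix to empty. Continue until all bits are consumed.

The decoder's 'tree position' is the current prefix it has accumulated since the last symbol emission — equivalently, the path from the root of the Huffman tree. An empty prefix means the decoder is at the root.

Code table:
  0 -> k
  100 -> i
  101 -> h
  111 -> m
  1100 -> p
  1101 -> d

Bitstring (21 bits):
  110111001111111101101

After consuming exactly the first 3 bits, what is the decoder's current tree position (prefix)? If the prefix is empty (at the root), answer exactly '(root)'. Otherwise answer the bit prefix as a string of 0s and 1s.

Bit 0: prefix='1' (no match yet)
Bit 1: prefix='11' (no match yet)
Bit 2: prefix='110' (no match yet)

Answer: 110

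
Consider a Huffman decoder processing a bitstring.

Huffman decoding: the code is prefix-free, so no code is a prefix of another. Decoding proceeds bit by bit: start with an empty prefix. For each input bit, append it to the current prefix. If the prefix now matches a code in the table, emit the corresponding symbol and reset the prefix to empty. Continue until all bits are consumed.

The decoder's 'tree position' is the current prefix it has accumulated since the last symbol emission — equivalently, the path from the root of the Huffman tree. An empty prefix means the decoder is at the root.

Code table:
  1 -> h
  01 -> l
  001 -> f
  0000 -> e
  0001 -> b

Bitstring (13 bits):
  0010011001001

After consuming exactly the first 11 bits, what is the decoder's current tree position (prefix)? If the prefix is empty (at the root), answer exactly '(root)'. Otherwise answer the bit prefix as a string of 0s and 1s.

Answer: 0

Derivation:
Bit 0: prefix='0' (no match yet)
Bit 1: prefix='00' (no match yet)
Bit 2: prefix='001' -> emit 'f', reset
Bit 3: prefix='0' (no match yet)
Bit 4: prefix='00' (no match yet)
Bit 5: prefix='001' -> emit 'f', reset
Bit 6: prefix='1' -> emit 'h', reset
Bit 7: prefix='0' (no match yet)
Bit 8: prefix='00' (no match yet)
Bit 9: prefix='001' -> emit 'f', reset
Bit 10: prefix='0' (no match yet)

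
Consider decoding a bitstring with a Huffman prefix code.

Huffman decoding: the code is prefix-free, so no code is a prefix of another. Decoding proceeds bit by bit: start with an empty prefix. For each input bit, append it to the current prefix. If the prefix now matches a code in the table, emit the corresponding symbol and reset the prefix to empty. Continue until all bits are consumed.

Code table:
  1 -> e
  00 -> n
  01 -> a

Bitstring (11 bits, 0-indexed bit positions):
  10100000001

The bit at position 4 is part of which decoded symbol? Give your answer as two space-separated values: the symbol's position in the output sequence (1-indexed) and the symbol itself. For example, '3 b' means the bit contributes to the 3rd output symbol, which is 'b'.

Bit 0: prefix='1' -> emit 'e', reset
Bit 1: prefix='0' (no match yet)
Bit 2: prefix='01' -> emit 'a', reset
Bit 3: prefix='0' (no match yet)
Bit 4: prefix='00' -> emit 'n', reset
Bit 5: prefix='0' (no match yet)
Bit 6: prefix='00' -> emit 'n', reset
Bit 7: prefix='0' (no match yet)
Bit 8: prefix='00' -> emit 'n', reset

Answer: 3 n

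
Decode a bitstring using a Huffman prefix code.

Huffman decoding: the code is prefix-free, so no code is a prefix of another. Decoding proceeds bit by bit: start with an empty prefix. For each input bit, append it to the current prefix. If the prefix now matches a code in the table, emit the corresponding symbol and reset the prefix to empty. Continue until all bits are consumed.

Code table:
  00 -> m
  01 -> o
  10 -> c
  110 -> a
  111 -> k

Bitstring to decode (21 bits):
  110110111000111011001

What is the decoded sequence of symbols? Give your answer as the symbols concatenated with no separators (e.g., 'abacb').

Answer: aakmoaao

Derivation:
Bit 0: prefix='1' (no match yet)
Bit 1: prefix='11' (no match yet)
Bit 2: prefix='110' -> emit 'a', reset
Bit 3: prefix='1' (no match yet)
Bit 4: prefix='11' (no match yet)
Bit 5: prefix='110' -> emit 'a', reset
Bit 6: prefix='1' (no match yet)
Bit 7: prefix='11' (no match yet)
Bit 8: prefix='111' -> emit 'k', reset
Bit 9: prefix='0' (no match yet)
Bit 10: prefix='00' -> emit 'm', reset
Bit 11: prefix='0' (no match yet)
Bit 12: prefix='01' -> emit 'o', reset
Bit 13: prefix='1' (no match yet)
Bit 14: prefix='11' (no match yet)
Bit 15: prefix='110' -> emit 'a', reset
Bit 16: prefix='1' (no match yet)
Bit 17: prefix='11' (no match yet)
Bit 18: prefix='110' -> emit 'a', reset
Bit 19: prefix='0' (no match yet)
Bit 20: prefix='01' -> emit 'o', reset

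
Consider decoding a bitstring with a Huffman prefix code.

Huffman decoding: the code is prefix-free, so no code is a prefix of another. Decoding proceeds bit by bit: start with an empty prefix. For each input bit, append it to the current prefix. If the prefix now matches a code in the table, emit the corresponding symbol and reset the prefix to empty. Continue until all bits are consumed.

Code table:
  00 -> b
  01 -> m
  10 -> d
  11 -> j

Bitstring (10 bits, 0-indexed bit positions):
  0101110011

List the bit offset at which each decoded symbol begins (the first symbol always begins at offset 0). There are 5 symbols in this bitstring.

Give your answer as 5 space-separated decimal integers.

Bit 0: prefix='0' (no match yet)
Bit 1: prefix='01' -> emit 'm', reset
Bit 2: prefix='0' (no match yet)
Bit 3: prefix='01' -> emit 'm', reset
Bit 4: prefix='1' (no match yet)
Bit 5: prefix='11' -> emit 'j', reset
Bit 6: prefix='0' (no match yet)
Bit 7: prefix='00' -> emit 'b', reset
Bit 8: prefix='1' (no match yet)
Bit 9: prefix='11' -> emit 'j', reset

Answer: 0 2 4 6 8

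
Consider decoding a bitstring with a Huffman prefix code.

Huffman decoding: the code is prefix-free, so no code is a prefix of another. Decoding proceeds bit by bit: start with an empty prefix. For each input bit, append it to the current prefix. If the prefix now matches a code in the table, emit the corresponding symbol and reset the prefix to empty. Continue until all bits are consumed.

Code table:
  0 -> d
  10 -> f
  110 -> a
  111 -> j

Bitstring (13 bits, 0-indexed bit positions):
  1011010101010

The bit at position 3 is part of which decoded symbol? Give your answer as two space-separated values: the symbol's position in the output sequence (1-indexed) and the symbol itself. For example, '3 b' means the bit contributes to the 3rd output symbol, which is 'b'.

Bit 0: prefix='1' (no match yet)
Bit 1: prefix='10' -> emit 'f', reset
Bit 2: prefix='1' (no match yet)
Bit 3: prefix='11' (no match yet)
Bit 4: prefix='110' -> emit 'a', reset
Bit 5: prefix='1' (no match yet)
Bit 6: prefix='10' -> emit 'f', reset
Bit 7: prefix='1' (no match yet)

Answer: 2 a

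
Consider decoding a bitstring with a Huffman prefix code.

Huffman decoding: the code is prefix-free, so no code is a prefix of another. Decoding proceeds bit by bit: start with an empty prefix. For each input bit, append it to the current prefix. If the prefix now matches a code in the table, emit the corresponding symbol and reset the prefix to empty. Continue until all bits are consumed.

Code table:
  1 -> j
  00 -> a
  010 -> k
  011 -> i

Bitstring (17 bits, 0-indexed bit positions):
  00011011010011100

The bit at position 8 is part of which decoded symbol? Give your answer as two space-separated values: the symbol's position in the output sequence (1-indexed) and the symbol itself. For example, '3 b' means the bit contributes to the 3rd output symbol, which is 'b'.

Bit 0: prefix='0' (no match yet)
Bit 1: prefix='00' -> emit 'a', reset
Bit 2: prefix='0' (no match yet)
Bit 3: prefix='01' (no match yet)
Bit 4: prefix='011' -> emit 'i', reset
Bit 5: prefix='0' (no match yet)
Bit 6: prefix='01' (no match yet)
Bit 7: prefix='011' -> emit 'i', reset
Bit 8: prefix='0' (no match yet)
Bit 9: prefix='01' (no match yet)
Bit 10: prefix='010' -> emit 'k', reset
Bit 11: prefix='0' (no match yet)
Bit 12: prefix='01' (no match yet)

Answer: 4 k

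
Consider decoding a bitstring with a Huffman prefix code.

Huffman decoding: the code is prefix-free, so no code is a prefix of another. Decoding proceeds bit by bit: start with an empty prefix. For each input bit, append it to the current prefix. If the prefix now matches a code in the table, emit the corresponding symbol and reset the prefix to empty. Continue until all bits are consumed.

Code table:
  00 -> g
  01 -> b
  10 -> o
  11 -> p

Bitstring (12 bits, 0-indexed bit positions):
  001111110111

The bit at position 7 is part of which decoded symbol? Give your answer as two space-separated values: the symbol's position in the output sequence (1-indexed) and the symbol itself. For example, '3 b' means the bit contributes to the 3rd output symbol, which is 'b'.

Bit 0: prefix='0' (no match yet)
Bit 1: prefix='00' -> emit 'g', reset
Bit 2: prefix='1' (no match yet)
Bit 3: prefix='11' -> emit 'p', reset
Bit 4: prefix='1' (no match yet)
Bit 5: prefix='11' -> emit 'p', reset
Bit 6: prefix='1' (no match yet)
Bit 7: prefix='11' -> emit 'p', reset
Bit 8: prefix='0' (no match yet)
Bit 9: prefix='01' -> emit 'b', reset
Bit 10: prefix='1' (no match yet)
Bit 11: prefix='11' -> emit 'p', reset

Answer: 4 p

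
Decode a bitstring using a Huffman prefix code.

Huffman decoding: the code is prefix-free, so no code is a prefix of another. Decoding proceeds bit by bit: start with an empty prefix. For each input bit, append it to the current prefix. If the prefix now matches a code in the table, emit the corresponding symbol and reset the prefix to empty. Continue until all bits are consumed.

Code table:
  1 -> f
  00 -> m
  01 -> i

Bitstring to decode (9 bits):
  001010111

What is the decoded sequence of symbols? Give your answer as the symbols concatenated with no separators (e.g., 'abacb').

Answer: mfiiff

Derivation:
Bit 0: prefix='0' (no match yet)
Bit 1: prefix='00' -> emit 'm', reset
Bit 2: prefix='1' -> emit 'f', reset
Bit 3: prefix='0' (no match yet)
Bit 4: prefix='01' -> emit 'i', reset
Bit 5: prefix='0' (no match yet)
Bit 6: prefix='01' -> emit 'i', reset
Bit 7: prefix='1' -> emit 'f', reset
Bit 8: prefix='1' -> emit 'f', reset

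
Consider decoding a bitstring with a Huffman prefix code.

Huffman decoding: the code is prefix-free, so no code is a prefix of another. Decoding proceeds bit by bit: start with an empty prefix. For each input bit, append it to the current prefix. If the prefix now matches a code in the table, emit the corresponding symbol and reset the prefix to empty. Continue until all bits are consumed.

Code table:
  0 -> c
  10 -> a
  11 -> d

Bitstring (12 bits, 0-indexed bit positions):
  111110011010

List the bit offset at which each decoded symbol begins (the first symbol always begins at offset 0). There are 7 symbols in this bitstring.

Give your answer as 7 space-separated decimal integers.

Answer: 0 2 4 6 7 9 10

Derivation:
Bit 0: prefix='1' (no match yet)
Bit 1: prefix='11' -> emit 'd', reset
Bit 2: prefix='1' (no match yet)
Bit 3: prefix='11' -> emit 'd', reset
Bit 4: prefix='1' (no match yet)
Bit 5: prefix='10' -> emit 'a', reset
Bit 6: prefix='0' -> emit 'c', reset
Bit 7: prefix='1' (no match yet)
Bit 8: prefix='11' -> emit 'd', reset
Bit 9: prefix='0' -> emit 'c', reset
Bit 10: prefix='1' (no match yet)
Bit 11: prefix='10' -> emit 'a', reset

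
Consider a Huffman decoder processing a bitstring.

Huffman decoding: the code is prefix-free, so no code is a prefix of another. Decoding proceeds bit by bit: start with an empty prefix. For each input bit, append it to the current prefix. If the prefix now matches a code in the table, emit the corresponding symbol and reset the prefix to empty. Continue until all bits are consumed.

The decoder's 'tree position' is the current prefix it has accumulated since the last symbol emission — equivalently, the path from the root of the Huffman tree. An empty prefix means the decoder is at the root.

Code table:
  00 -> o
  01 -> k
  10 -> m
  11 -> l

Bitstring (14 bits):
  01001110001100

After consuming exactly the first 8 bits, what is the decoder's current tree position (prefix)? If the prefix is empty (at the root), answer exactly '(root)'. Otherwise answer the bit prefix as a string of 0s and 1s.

Answer: (root)

Derivation:
Bit 0: prefix='0' (no match yet)
Bit 1: prefix='01' -> emit 'k', reset
Bit 2: prefix='0' (no match yet)
Bit 3: prefix='00' -> emit 'o', reset
Bit 4: prefix='1' (no match yet)
Bit 5: prefix='11' -> emit 'l', reset
Bit 6: prefix='1' (no match yet)
Bit 7: prefix='10' -> emit 'm', reset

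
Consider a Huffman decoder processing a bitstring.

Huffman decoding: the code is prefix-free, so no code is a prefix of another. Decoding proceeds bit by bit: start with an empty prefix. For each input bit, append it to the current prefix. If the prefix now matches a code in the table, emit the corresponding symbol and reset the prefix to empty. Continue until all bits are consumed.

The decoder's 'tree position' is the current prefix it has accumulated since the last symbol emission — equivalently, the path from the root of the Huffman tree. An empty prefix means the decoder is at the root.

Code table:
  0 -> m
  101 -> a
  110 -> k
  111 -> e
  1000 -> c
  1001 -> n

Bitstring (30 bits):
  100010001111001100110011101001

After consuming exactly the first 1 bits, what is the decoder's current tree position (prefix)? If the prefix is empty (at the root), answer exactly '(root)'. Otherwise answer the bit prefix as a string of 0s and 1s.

Answer: 1

Derivation:
Bit 0: prefix='1' (no match yet)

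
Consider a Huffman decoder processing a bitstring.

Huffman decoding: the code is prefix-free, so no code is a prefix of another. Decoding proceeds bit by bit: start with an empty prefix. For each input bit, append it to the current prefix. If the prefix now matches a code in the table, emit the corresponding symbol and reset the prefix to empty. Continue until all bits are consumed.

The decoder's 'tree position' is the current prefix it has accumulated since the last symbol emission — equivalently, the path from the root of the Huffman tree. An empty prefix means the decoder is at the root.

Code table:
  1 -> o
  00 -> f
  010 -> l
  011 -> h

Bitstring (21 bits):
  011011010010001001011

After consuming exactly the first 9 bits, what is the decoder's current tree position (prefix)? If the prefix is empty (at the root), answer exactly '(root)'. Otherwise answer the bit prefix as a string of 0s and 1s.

Bit 0: prefix='0' (no match yet)
Bit 1: prefix='01' (no match yet)
Bit 2: prefix='011' -> emit 'h', reset
Bit 3: prefix='0' (no match yet)
Bit 4: prefix='01' (no match yet)
Bit 5: prefix='011' -> emit 'h', reset
Bit 6: prefix='0' (no match yet)
Bit 7: prefix='01' (no match yet)
Bit 8: prefix='010' -> emit 'l', reset

Answer: (root)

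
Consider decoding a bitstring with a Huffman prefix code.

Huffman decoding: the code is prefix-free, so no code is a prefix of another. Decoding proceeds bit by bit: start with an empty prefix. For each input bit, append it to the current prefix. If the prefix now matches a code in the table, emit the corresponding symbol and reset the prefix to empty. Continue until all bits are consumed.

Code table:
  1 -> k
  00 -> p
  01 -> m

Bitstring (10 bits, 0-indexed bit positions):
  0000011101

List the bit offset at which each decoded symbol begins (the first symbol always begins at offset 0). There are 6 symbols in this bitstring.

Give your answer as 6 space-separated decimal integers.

Answer: 0 2 4 6 7 8

Derivation:
Bit 0: prefix='0' (no match yet)
Bit 1: prefix='00' -> emit 'p', reset
Bit 2: prefix='0' (no match yet)
Bit 3: prefix='00' -> emit 'p', reset
Bit 4: prefix='0' (no match yet)
Bit 5: prefix='01' -> emit 'm', reset
Bit 6: prefix='1' -> emit 'k', reset
Bit 7: prefix='1' -> emit 'k', reset
Bit 8: prefix='0' (no match yet)
Bit 9: prefix='01' -> emit 'm', reset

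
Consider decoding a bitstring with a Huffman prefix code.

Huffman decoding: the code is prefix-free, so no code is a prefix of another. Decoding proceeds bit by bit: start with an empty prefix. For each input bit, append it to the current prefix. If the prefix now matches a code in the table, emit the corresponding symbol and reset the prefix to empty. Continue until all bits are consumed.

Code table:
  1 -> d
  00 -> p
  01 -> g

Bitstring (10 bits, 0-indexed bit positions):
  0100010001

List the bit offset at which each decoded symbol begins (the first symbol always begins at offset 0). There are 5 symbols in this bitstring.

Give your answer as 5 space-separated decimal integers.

Bit 0: prefix='0' (no match yet)
Bit 1: prefix='01' -> emit 'g', reset
Bit 2: prefix='0' (no match yet)
Bit 3: prefix='00' -> emit 'p', reset
Bit 4: prefix='0' (no match yet)
Bit 5: prefix='01' -> emit 'g', reset
Bit 6: prefix='0' (no match yet)
Bit 7: prefix='00' -> emit 'p', reset
Bit 8: prefix='0' (no match yet)
Bit 9: prefix='01' -> emit 'g', reset

Answer: 0 2 4 6 8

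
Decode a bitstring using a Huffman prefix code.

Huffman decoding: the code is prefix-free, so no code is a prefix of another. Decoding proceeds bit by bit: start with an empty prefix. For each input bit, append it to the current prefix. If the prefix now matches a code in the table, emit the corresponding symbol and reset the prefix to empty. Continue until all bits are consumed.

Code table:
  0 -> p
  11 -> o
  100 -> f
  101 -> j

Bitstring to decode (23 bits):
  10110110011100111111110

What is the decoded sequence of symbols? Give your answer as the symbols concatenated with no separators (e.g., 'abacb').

Answer: jjfofoooop

Derivation:
Bit 0: prefix='1' (no match yet)
Bit 1: prefix='10' (no match yet)
Bit 2: prefix='101' -> emit 'j', reset
Bit 3: prefix='1' (no match yet)
Bit 4: prefix='10' (no match yet)
Bit 5: prefix='101' -> emit 'j', reset
Bit 6: prefix='1' (no match yet)
Bit 7: prefix='10' (no match yet)
Bit 8: prefix='100' -> emit 'f', reset
Bit 9: prefix='1' (no match yet)
Bit 10: prefix='11' -> emit 'o', reset
Bit 11: prefix='1' (no match yet)
Bit 12: prefix='10' (no match yet)
Bit 13: prefix='100' -> emit 'f', reset
Bit 14: prefix='1' (no match yet)
Bit 15: prefix='11' -> emit 'o', reset
Bit 16: prefix='1' (no match yet)
Bit 17: prefix='11' -> emit 'o', reset
Bit 18: prefix='1' (no match yet)
Bit 19: prefix='11' -> emit 'o', reset
Bit 20: prefix='1' (no match yet)
Bit 21: prefix='11' -> emit 'o', reset
Bit 22: prefix='0' -> emit 'p', reset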